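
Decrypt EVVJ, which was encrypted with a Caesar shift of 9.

E(4): 4−9=-5≡21 → V
V(21): 21−9=12 → M
V(21): 21−9=12 → M
J(9): 9−9=0 → A

VMMA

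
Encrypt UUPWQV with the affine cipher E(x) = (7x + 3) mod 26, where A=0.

U(20): 7·20+3=143≡13 → N
U(20): 7·20+3=143≡13 → N
P(15): 7·15+3=108≡4 → E
W(22): 7·22+3=157≡1 → B
Q(16): 7·16+3=115≡11 → L
V(21): 7·21+3=150≡20 → U

NNEBLU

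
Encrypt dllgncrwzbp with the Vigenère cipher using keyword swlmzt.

vhwsmvjskno

Repeat the key across the message: swlmztswlmz
d(3)+s(18): 21 → v
l(11)+w(22): 33≡7 → h
l(11)+l(11): 22 → w
g(6)+m(12): 18 → s
n(13)+z(25): 38≡12 → m
c(2)+t(19): 21 → v
r(17)+s(18): 35≡9 → j
w(22)+w(22): 44≡18 → s
z(25)+l(11): 36≡10 → k
b(1)+m(12): 13 → n
p(15)+z(25): 40≡14 → o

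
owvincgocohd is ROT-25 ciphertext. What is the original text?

pxwjodhpdpie

o(14): 14−25=-11≡15 → p
w(22): 22−25=-3≡23 → x
v(21): 21−25=-4≡22 → w
i(8): 8−25=-17≡9 → j
n(13): 13−25=-12≡14 → o
c(2): 2−25=-23≡3 → d
g(6): 6−25=-19≡7 → h
o(14): 14−25=-11≡15 → p
c(2): 2−25=-23≡3 → d
o(14): 14−25=-11≡15 → p
h(7): 7−25=-18≡8 → i
d(3): 3−25=-22≡4 → e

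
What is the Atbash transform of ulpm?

u(20) → f(5)
l(11) → o(14)
p(15) → k(10)
m(12) → n(13)

fokn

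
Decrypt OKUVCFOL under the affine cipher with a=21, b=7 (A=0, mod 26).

JPNSBQJU

The inverse of 21 mod 26 is 5, since 21·5=105≡1. Apply D(y)=5·(y−7) mod 26:
O(14): 5·(14−7)=35≡9 → J
K(10): 5·(10−7)=15 → P
U(20): 5·(20−7)=65≡13 → N
V(21): 5·(21−7)=70≡18 → S
C(2): 5·(2−7)=-25≡1 → B
F(5): 5·(5−7)=-10≡16 → Q
O(14): 5·(14−7)=35≡9 → J
L(11): 5·(11−7)=20 → U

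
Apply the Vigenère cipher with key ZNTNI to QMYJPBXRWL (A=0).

Repeat the key across the message: ZNTNIZNTNI
Q(16)+Z(25): 41≡15 → P
M(12)+N(13): 25 → Z
Y(24)+T(19): 43≡17 → R
J(9)+N(13): 22 → W
P(15)+I(8): 23 → X
B(1)+Z(25): 26≡0 → A
X(23)+N(13): 36≡10 → K
R(17)+T(19): 36≡10 → K
W(22)+N(13): 35≡9 → J
L(11)+I(8): 19 → T

PZRWXAKKJT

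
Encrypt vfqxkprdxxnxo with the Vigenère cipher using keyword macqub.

Repeat the key across the message: macqubmacqubm
v(21)+m(12): 33≡7 → h
f(5)+a(0): 5 → f
q(16)+c(2): 18 → s
x(23)+q(16): 39≡13 → n
k(10)+u(20): 30≡4 → e
p(15)+b(1): 16 → q
r(17)+m(12): 29≡3 → d
d(3)+a(0): 3 → d
x(23)+c(2): 25 → z
x(23)+q(16): 39≡13 → n
n(13)+u(20): 33≡7 → h
x(23)+b(1): 24 → y
o(14)+m(12): 26≡0 → a

hfsneqddznhya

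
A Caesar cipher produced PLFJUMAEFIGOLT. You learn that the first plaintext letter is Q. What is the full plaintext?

From the crib: P(15)−Q(16)=-1≡25, so the shift is 25.
Subtract 25 from each ciphertext letter:
P(15): 15−25=-10≡16 → Q
L(11): 11−25=-14≡12 → M
F(5): 5−25=-20≡6 → G
J(9): 9−25=-16≡10 → K
U(20): 20−25=-5≡21 → V
M(12): 12−25=-13≡13 → N
A(0): 0−25=-25≡1 → B
E(4): 4−25=-21≡5 → F
F(5): 5−25=-20≡6 → G
I(8): 8−25=-17≡9 → J
G(6): 6−25=-19≡7 → H
O(14): 14−25=-11≡15 → P
L(11): 11−25=-14≡12 → M
T(19): 19−25=-6≡20 → U

QMGKVNBFGJHPMU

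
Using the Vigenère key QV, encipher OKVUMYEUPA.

EFLPCTUPFV

Repeat the key across the message: QVQVQVQVQV
O(14)+Q(16): 30≡4 → E
K(10)+V(21): 31≡5 → F
V(21)+Q(16): 37≡11 → L
U(20)+V(21): 41≡15 → P
M(12)+Q(16): 28≡2 → C
Y(24)+V(21): 45≡19 → T
E(4)+Q(16): 20 → U
U(20)+V(21): 41≡15 → P
P(15)+Q(16): 31≡5 → F
A(0)+V(21): 21 → V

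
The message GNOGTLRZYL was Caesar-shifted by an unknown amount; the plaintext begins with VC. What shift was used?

From the crib: G(6)−V(21)=-15≡11, so the shift is 11.

11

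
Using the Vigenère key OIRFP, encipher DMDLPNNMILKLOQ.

Repeat the key across the message: OIRFPOIRFPOIRF
D(3)+O(14): 17 → R
M(12)+I(8): 20 → U
D(3)+R(17): 20 → U
L(11)+F(5): 16 → Q
P(15)+P(15): 30≡4 → E
N(13)+O(14): 27≡1 → B
N(13)+I(8): 21 → V
M(12)+R(17): 29≡3 → D
I(8)+F(5): 13 → N
L(11)+P(15): 26≡0 → A
K(10)+O(14): 24 → Y
L(11)+I(8): 19 → T
O(14)+R(17): 31≡5 → F
Q(16)+F(5): 21 → V

RUUQEBVDNAYTFV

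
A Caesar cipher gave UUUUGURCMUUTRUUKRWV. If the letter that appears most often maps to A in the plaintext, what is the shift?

20

The most frequent ciphertext letter is U (appears 9 times).
U is position 20; A is position 0.
Shift = 20.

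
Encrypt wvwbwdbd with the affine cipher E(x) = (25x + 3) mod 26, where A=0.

hihchaca

w(22): 25·22+3=553≡7 → h
v(21): 25·21+3=528≡8 → i
w(22): 25·22+3=553≡7 → h
b(1): 25·1+3=28≡2 → c
w(22): 25·22+3=553≡7 → h
d(3): 25·3+3=78≡0 → a
b(1): 25·1+3=28≡2 → c
d(3): 25·3+3=78≡0 → a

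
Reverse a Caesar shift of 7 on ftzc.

f(5): 5−7=-2≡24 → y
t(19): 19−7=12 → m
z(25): 25−7=18 → s
c(2): 2−7=-5≡21 → v

ymsv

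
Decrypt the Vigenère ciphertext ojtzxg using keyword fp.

Repeat the key across the ciphertext: fpfpfp
o(14)−f(5): 9 → j
j(9)−p(15): -6≡20 → u
t(19)−f(5): 14 → o
z(25)−p(15): 10 → k
x(23)−f(5): 18 → s
g(6)−p(15): -9≡17 → r

juoksr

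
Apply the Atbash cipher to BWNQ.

YDMJ

B(1) → Y(24)
W(22) → D(3)
N(13) → M(12)
Q(16) → J(9)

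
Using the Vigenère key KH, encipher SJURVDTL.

CQEYFKDS

Repeat the key across the message: KHKHKHKH
S(18)+K(10): 28≡2 → C
J(9)+H(7): 16 → Q
U(20)+K(10): 30≡4 → E
R(17)+H(7): 24 → Y
V(21)+K(10): 31≡5 → F
D(3)+H(7): 10 → K
T(19)+K(10): 29≡3 → D
L(11)+H(7): 18 → S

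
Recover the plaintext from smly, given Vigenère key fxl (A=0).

Repeat the key across the ciphertext: fxlf
s(18)−f(5): 13 → n
m(12)−x(23): -11≡15 → p
l(11)−l(11): 0 → a
y(24)−f(5): 19 → t

npat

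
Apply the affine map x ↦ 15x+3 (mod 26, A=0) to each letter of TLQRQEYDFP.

CMJYJLZWAU

T(19): 15·19+3=288≡2 → C
L(11): 15·11+3=168≡12 → M
Q(16): 15·16+3=243≡9 → J
R(17): 15·17+3=258≡24 → Y
Q(16): 15·16+3=243≡9 → J
E(4): 15·4+3=63≡11 → L
Y(24): 15·24+3=363≡25 → Z
D(3): 15·3+3=48≡22 → W
F(5): 15·5+3=78≡0 → A
P(15): 15·15+3=228≡20 → U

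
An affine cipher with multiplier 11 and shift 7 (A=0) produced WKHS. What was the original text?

ZFAB

The inverse of 11 mod 26 is 19, since 11·19=209≡1. Apply D(y)=19·(y−7) mod 26:
W(22): 19·(22−7)=285≡25 → Z
K(10): 19·(10−7)=57≡5 → F
H(7): 19·(7−7)=0 → A
S(18): 19·(18−7)=209≡1 → B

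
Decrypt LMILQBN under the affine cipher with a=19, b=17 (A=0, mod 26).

The inverse of 19 mod 26 is 11, since 19·11=209≡1. Apply D(y)=11·(y−17) mod 26:
L(11): 11·(11−17)=-66≡12 → M
M(12): 11·(12−17)=-55≡23 → X
I(8): 11·(8−17)=-99≡5 → F
L(11): 11·(11−17)=-66≡12 → M
Q(16): 11·(16−17)=-11≡15 → P
B(1): 11·(1−17)=-176≡6 → G
N(13): 11·(13−17)=-44≡8 → I

MXFMPGI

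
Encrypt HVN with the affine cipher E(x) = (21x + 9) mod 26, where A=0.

AIW

H(7): 21·7+9=156≡0 → A
V(21): 21·21+9=450≡8 → I
N(13): 21·13+9=282≡22 → W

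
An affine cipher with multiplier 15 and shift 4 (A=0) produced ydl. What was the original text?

ktx

The inverse of 15 mod 26 is 7, since 15·7=105≡1. Apply D(y)=7·(y−4) mod 26:
y(24): 7·(24−4)=140≡10 → k
d(3): 7·(3−4)=-7≡19 → t
l(11): 7·(11−4)=49≡23 → x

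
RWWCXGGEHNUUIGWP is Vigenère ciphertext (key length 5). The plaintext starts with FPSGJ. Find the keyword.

Subtract each crib letter from the matching ciphertext letter (mod 26):
R(17)−F(5)=12 → M
W(22)−P(15)=7 → H
W(22)−S(18)=4 → E
C(2)−G(6)=-4≡22 → W
X(23)−J(9)=14 → O

MHEWO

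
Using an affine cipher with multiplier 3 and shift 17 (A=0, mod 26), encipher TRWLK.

WQFYV

T(19): 3·19+17=74≡22 → W
R(17): 3·17+17=68≡16 → Q
W(22): 3·22+17=83≡5 → F
L(11): 3·11+17=50≡24 → Y
K(10): 3·10+17=47≡21 → V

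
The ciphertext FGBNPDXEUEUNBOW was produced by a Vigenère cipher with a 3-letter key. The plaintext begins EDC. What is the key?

BDZ

Subtract each crib letter from the matching ciphertext letter (mod 26):
F(5)−E(4)=1 → B
G(6)−D(3)=3 → D
B(1)−C(2)=-1≡25 → Z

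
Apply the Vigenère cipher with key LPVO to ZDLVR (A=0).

Repeat the key across the message: LPVOL
Z(25)+L(11): 36≡10 → K
D(3)+P(15): 18 → S
L(11)+V(21): 32≡6 → G
V(21)+O(14): 35≡9 → J
R(17)+L(11): 28≡2 → C

KSGJC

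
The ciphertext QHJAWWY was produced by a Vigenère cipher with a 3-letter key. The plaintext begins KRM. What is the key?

Subtract each crib letter from the matching ciphertext letter (mod 26):
Q(16)−K(10)=6 → G
H(7)−R(17)=-10≡16 → Q
J(9)−M(12)=-3≡23 → X

GQX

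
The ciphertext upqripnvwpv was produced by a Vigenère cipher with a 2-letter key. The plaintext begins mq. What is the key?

Subtract each crib letter from the matching ciphertext letter (mod 26):
u(20)−m(12)=8 → i
p(15)−q(16)=-1≡25 → z

iz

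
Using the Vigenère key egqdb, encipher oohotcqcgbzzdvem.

Repeat the key across the message: egqdbegqdbegqdbe
o(14)+e(4): 18 → s
o(14)+g(6): 20 → u
h(7)+q(16): 23 → x
o(14)+d(3): 17 → r
t(19)+b(1): 20 → u
c(2)+e(4): 6 → g
q(16)+g(6): 22 → w
c(2)+q(16): 18 → s
g(6)+d(3): 9 → j
b(1)+b(1): 2 → c
z(25)+e(4): 29≡3 → d
z(25)+g(6): 31≡5 → f
d(3)+q(16): 19 → t
v(21)+d(3): 24 → y
e(4)+b(1): 5 → f
m(12)+e(4): 16 → q

suxrugwsjcdftyfq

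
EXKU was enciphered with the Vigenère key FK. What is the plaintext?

Repeat the key across the ciphertext: FKFK
E(4)−F(5): -1≡25 → Z
X(23)−K(10): 13 → N
K(10)−F(5): 5 → F
U(20)−K(10): 10 → K

ZNFK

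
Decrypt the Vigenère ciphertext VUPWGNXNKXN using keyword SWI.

DYHEKFFRCFR

Repeat the key across the ciphertext: SWISWISWISW
V(21)−S(18): 3 → D
U(20)−W(22): -2≡24 → Y
P(15)−I(8): 7 → H
W(22)−S(18): 4 → E
G(6)−W(22): -16≡10 → K
N(13)−I(8): 5 → F
X(23)−S(18): 5 → F
N(13)−W(22): -9≡17 → R
K(10)−I(8): 2 → C
X(23)−S(18): 5 → F
N(13)−W(22): -9≡17 → R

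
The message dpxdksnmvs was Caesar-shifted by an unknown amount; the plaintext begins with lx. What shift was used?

From the crib: d(3)−l(11)=-8≡18, so the shift is 18.

18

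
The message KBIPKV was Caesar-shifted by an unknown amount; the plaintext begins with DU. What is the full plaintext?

DUBIDO

From the crib: K(10)−D(3)=7, so the shift is 7.
Subtract 7 from each ciphertext letter:
K(10): 10−7=3 → D
B(1): 1−7=-6≡20 → U
I(8): 8−7=1 → B
P(15): 15−7=8 → I
K(10): 10−7=3 → D
V(21): 21−7=14 → O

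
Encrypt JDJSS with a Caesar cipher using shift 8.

RLRAA

J(9): 9+8=17 → R
D(3): 3+8=11 → L
J(9): 9+8=17 → R
S(18): 18+8=26≡0 → A
S(18): 18+8=26≡0 → A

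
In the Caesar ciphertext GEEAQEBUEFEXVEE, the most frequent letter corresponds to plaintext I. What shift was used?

The most frequent ciphertext letter is E (appears 7 times).
E is position 4; I is position 8.
Shift = -4≡22.

22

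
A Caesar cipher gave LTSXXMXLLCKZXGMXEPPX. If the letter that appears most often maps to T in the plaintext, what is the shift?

4

The most frequent ciphertext letter is X (appears 6 times).
X is position 23; T is position 19.
Shift = 4.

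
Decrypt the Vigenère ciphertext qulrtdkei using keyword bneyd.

phhtqcxak

Repeat the key across the ciphertext: bneydbney
q(16)−b(1): 15 → p
u(20)−n(13): 7 → h
l(11)−e(4): 7 → h
r(17)−y(24): -7≡19 → t
t(19)−d(3): 16 → q
d(3)−b(1): 2 → c
k(10)−n(13): -3≡23 → x
e(4)−e(4): 0 → a
i(8)−y(24): -16≡10 → k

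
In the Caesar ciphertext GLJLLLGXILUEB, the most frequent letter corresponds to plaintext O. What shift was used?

23

The most frequent ciphertext letter is L (appears 5 times).
L is position 11; O is position 14.
Shift = -3≡23.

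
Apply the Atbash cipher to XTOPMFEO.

X(23) → C(2)
T(19) → G(6)
O(14) → L(11)
P(15) → K(10)
M(12) → N(13)
F(5) → U(20)
E(4) → V(21)
O(14) → L(11)

CGLKNUVL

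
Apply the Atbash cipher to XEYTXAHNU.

X(23) → C(2)
E(4) → V(21)
Y(24) → B(1)
T(19) → G(6)
X(23) → C(2)
A(0) → Z(25)
H(7) → S(18)
N(13) → M(12)
U(20) → F(5)

CVBGCZSMF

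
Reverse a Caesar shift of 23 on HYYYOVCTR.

H(7): 7−23=-16≡10 → K
Y(24): 24−23=1 → B
Y(24): 24−23=1 → B
Y(24): 24−23=1 → B
O(14): 14−23=-9≡17 → R
V(21): 21−23=-2≡24 → Y
C(2): 2−23=-21≡5 → F
T(19): 19−23=-4≡22 → W
R(17): 17−23=-6≡20 → U

KBBBRYFWU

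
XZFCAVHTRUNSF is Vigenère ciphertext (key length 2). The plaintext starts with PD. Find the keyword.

Subtract each crib letter from the matching ciphertext letter (mod 26):
X(23)−P(15)=8 → I
Z(25)−D(3)=22 → W

IW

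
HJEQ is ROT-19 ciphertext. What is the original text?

OQLX

H(7): 7−19=-12≡14 → O
J(9): 9−19=-10≡16 → Q
E(4): 4−19=-15≡11 → L
Q(16): 16−19=-3≡23 → X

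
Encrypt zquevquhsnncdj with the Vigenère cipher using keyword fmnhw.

Repeat the key across the message: fmnhwfmnhwfmnh
z(25)+f(5): 30≡4 → e
q(16)+m(12): 28≡2 → c
u(20)+n(13): 33≡7 → h
e(4)+h(7): 11 → l
v(21)+w(22): 43≡17 → r
q(16)+f(5): 21 → v
u(20)+m(12): 32≡6 → g
h(7)+n(13): 20 → u
s(18)+h(7): 25 → z
n(13)+w(22): 35≡9 → j
n(13)+f(5): 18 → s
c(2)+m(12): 14 → o
d(3)+n(13): 16 → q
j(9)+h(7): 16 → q

echlrvguzjsoqq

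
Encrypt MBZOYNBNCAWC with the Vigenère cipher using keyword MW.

YXLKKJNJOWIY

Repeat the key across the message: MWMWMWMWMWMW
M(12)+M(12): 24 → Y
B(1)+W(22): 23 → X
Z(25)+M(12): 37≡11 → L
O(14)+W(22): 36≡10 → K
Y(24)+M(12): 36≡10 → K
N(13)+W(22): 35≡9 → J
B(1)+M(12): 13 → N
N(13)+W(22): 35≡9 → J
C(2)+M(12): 14 → O
A(0)+W(22): 22 → W
W(22)+M(12): 34≡8 → I
C(2)+W(22): 24 → Y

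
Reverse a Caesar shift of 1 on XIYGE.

X(23): 23−1=22 → W
I(8): 8−1=7 → H
Y(24): 24−1=23 → X
G(6): 6−1=5 → F
E(4): 4−1=3 → D

WHXFD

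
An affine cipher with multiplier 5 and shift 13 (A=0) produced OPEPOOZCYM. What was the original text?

VQTQVVSDXF

The inverse of 5 mod 26 is 21, since 5·21=105≡1. Apply D(y)=21·(y−13) mod 26:
O(14): 21·(14−13)=21 → V
P(15): 21·(15−13)=42≡16 → Q
E(4): 21·(4−13)=-189≡19 → T
P(15): 21·(15−13)=42≡16 → Q
O(14): 21·(14−13)=21 → V
O(14): 21·(14−13)=21 → V
Z(25): 21·(25−13)=252≡18 → S
C(2): 21·(2−13)=-231≡3 → D
Y(24): 21·(24−13)=231≡23 → X
M(12): 21·(12−13)=-21≡5 → F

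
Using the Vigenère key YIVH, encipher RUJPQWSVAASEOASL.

PCEWOENCYINLMINS

Repeat the key across the message: YIVHYIVHYIVHYIVH
R(17)+Y(24): 41≡15 → P
U(20)+I(8): 28≡2 → C
J(9)+V(21): 30≡4 → E
P(15)+H(7): 22 → W
Q(16)+Y(24): 40≡14 → O
W(22)+I(8): 30≡4 → E
S(18)+V(21): 39≡13 → N
V(21)+H(7): 28≡2 → C
A(0)+Y(24): 24 → Y
A(0)+I(8): 8 → I
S(18)+V(21): 39≡13 → N
E(4)+H(7): 11 → L
O(14)+Y(24): 38≡12 → M
A(0)+I(8): 8 → I
S(18)+V(21): 39≡13 → N
L(11)+H(7): 18 → S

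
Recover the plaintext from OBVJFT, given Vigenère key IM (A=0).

Repeat the key across the ciphertext: IMIMIM
O(14)−I(8): 6 → G
B(1)−M(12): -11≡15 → P
V(21)−I(8): 13 → N
J(9)−M(12): -3≡23 → X
F(5)−I(8): -3≡23 → X
T(19)−M(12): 7 → H

GPNXXH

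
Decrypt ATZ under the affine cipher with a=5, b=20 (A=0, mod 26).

The inverse of 5 mod 26 is 21, since 5·21=105≡1. Apply D(y)=21·(y−20) mod 26:
A(0): 21·(0−20)=-420≡22 → W
T(19): 21·(19−20)=-21≡5 → F
Z(25): 21·(25−20)=105≡1 → B

WFB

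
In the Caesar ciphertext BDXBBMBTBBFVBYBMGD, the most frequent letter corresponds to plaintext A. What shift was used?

The most frequent ciphertext letter is B (appears 8 times).
B is position 1; A is position 0.
Shift = 1.

1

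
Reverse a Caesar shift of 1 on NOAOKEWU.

N(13): 13−1=12 → M
O(14): 14−1=13 → N
A(0): 0−1=-1≡25 → Z
O(14): 14−1=13 → N
K(10): 10−1=9 → J
E(4): 4−1=3 → D
W(22): 22−1=21 → V
U(20): 20−1=19 → T

MNZNJDVT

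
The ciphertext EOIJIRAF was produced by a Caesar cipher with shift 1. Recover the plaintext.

DNHIHQZE

E(4): 4−1=3 → D
O(14): 14−1=13 → N
I(8): 8−1=7 → H
J(9): 9−1=8 → I
I(8): 8−1=7 → H
R(17): 17−1=16 → Q
A(0): 0−1=-1≡25 → Z
F(5): 5−1=4 → E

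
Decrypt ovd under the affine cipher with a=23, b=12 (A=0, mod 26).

The inverse of 23 mod 26 is 17, since 23·17=391≡1. Apply D(y)=17·(y−12) mod 26:
o(14): 17·(14−12)=34≡8 → i
v(21): 17·(21−12)=153≡23 → x
d(3): 17·(3−12)=-153≡3 → d

ixd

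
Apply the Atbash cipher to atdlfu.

a(0) → z(25)
t(19) → g(6)
d(3) → w(22)
l(11) → o(14)
f(5) → u(20)
u(20) → f(5)

zgwouf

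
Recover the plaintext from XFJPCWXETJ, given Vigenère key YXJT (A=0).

ZIAWEZOLVM

Repeat the key across the ciphertext: YXJTYXJTYX
X(23)−Y(24): -1≡25 → Z
F(5)−X(23): -18≡8 → I
J(9)−J(9): 0 → A
P(15)−T(19): -4≡22 → W
C(2)−Y(24): -22≡4 → E
W(22)−X(23): -1≡25 → Z
X(23)−J(9): 14 → O
E(4)−T(19): -15≡11 → L
T(19)−Y(24): -5≡21 → V
J(9)−X(23): -14≡12 → M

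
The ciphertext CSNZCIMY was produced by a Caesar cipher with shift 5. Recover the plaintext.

XNIUXDHT

C(2): 2−5=-3≡23 → X
S(18): 18−5=13 → N
N(13): 13−5=8 → I
Z(25): 25−5=20 → U
C(2): 2−5=-3≡23 → X
I(8): 8−5=3 → D
M(12): 12−5=7 → H
Y(24): 24−5=19 → T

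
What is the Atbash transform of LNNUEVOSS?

L(11) → O(14)
N(13) → M(12)
N(13) → M(12)
U(20) → F(5)
E(4) → V(21)
V(21) → E(4)
O(14) → L(11)
S(18) → H(7)
S(18) → H(7)

OMMFVELHH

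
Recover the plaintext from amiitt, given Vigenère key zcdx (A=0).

bkflur

Repeat the key across the ciphertext: zcdxzc
a(0)−z(25): -25≡1 → b
m(12)−c(2): 10 → k
i(8)−d(3): 5 → f
i(8)−x(23): -15≡11 → l
t(19)−z(25): -6≡20 → u
t(19)−c(2): 17 → r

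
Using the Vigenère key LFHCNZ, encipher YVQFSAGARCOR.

Repeat the key across the message: LFHCNZLFHCNZ
Y(24)+L(11): 35≡9 → J
V(21)+F(5): 26≡0 → A
Q(16)+H(7): 23 → X
F(5)+C(2): 7 → H
S(18)+N(13): 31≡5 → F
A(0)+Z(25): 25 → Z
G(6)+L(11): 17 → R
A(0)+F(5): 5 → F
R(17)+H(7): 24 → Y
C(2)+C(2): 4 → E
O(14)+N(13): 27≡1 → B
R(17)+Z(25): 42≡16 → Q

JAXHFZRFYEBQ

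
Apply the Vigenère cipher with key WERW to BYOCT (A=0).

XCFYP

Repeat the key across the message: WERWW
B(1)+W(22): 23 → X
Y(24)+E(4): 28≡2 → C
O(14)+R(17): 31≡5 → F
C(2)+W(22): 24 → Y
T(19)+W(22): 41≡15 → P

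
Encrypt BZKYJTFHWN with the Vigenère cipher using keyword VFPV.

WEZTEYUCRS

Repeat the key across the message: VFPVVFPVVF
B(1)+V(21): 22 → W
Z(25)+F(5): 30≡4 → E
K(10)+P(15): 25 → Z
Y(24)+V(21): 45≡19 → T
J(9)+V(21): 30≡4 → E
T(19)+F(5): 24 → Y
F(5)+P(15): 20 → U
H(7)+V(21): 28≡2 → C
W(22)+V(21): 43≡17 → R
N(13)+F(5): 18 → S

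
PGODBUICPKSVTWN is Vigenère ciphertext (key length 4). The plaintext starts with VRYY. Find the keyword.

Subtract each crib letter from the matching ciphertext letter (mod 26):
P(15)−V(21)=-6≡20 → U
G(6)−R(17)=-11≡15 → P
O(14)−Y(24)=-10≡16 → Q
D(3)−Y(24)=-21≡5 → F

UPQF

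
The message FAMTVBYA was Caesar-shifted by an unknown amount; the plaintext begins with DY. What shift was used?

2

From the crib: F(5)−D(3)=2, so the shift is 2.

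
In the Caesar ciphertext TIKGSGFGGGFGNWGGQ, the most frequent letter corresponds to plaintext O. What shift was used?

The most frequent ciphertext letter is G (appears 8 times).
G is position 6; O is position 14.
Shift = -8≡18.

18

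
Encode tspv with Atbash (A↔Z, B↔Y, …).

t(19) → g(6)
s(18) → h(7)
p(15) → k(10)
v(21) → e(4)

ghke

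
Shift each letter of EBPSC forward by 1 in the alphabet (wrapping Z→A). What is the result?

E(4): 4+1=5 → F
B(1): 1+1=2 → C
P(15): 15+1=16 → Q
S(18): 18+1=19 → T
C(2): 2+1=3 → D

FCQTD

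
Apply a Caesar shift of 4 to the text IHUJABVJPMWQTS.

I(8): 8+4=12 → M
H(7): 7+4=11 → L
U(20): 20+4=24 → Y
J(9): 9+4=13 → N
A(0): 0+4=4 → E
B(1): 1+4=5 → F
V(21): 21+4=25 → Z
J(9): 9+4=13 → N
P(15): 15+4=19 → T
M(12): 12+4=16 → Q
W(22): 22+4=26≡0 → A
Q(16): 16+4=20 → U
T(19): 19+4=23 → X
S(18): 18+4=22 → W

MLYNEFZNTQAUXW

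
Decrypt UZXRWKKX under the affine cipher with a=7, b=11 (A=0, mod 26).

FCYMJLLY

The inverse of 7 mod 26 is 15, since 7·15=105≡1. Apply D(y)=15·(y−11) mod 26:
U(20): 15·(20−11)=135≡5 → F
Z(25): 15·(25−11)=210≡2 → C
X(23): 15·(23−11)=180≡24 → Y
R(17): 15·(17−11)=90≡12 → M
W(22): 15·(22−11)=165≡9 → J
K(10): 15·(10−11)=-15≡11 → L
K(10): 15·(10−11)=-15≡11 → L
X(23): 15·(23−11)=180≡24 → Y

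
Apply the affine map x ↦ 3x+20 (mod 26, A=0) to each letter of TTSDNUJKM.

ZZWDHCVYE

T(19): 3·19+20=77≡25 → Z
T(19): 3·19+20=77≡25 → Z
S(18): 3·18+20=74≡22 → W
D(3): 3·3+20=29≡3 → D
N(13): 3·13+20=59≡7 → H
U(20): 3·20+20=80≡2 → C
J(9): 3·9+20=47≡21 → V
K(10): 3·10+20=50≡24 → Y
M(12): 3·12+20=56≡4 → E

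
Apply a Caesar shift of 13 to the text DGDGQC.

D(3): 3+13=16 → Q
G(6): 6+13=19 → T
D(3): 3+13=16 → Q
G(6): 6+13=19 → T
Q(16): 16+13=29≡3 → D
C(2): 2+13=15 → P

QTQTDP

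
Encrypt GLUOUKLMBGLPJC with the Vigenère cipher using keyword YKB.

EVVMELJWCEVQHM

Repeat the key across the message: YKBYKBYKBYKBYK
G(6)+Y(24): 30≡4 → E
L(11)+K(10): 21 → V
U(20)+B(1): 21 → V
O(14)+Y(24): 38≡12 → M
U(20)+K(10): 30≡4 → E
K(10)+B(1): 11 → L
L(11)+Y(24): 35≡9 → J
M(12)+K(10): 22 → W
B(1)+B(1): 2 → C
G(6)+Y(24): 30≡4 → E
L(11)+K(10): 21 → V
P(15)+B(1): 16 → Q
J(9)+Y(24): 33≡7 → H
C(2)+K(10): 12 → M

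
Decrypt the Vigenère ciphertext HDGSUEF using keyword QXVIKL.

Repeat the key across the ciphertext: QXVIKLQ
H(7)−Q(16): -9≡17 → R
D(3)−X(23): -20≡6 → G
G(6)−V(21): -15≡11 → L
S(18)−I(8): 10 → K
U(20)−K(10): 10 → K
E(4)−L(11): -7≡19 → T
F(5)−Q(16): -11≡15 → P

RGLKKTP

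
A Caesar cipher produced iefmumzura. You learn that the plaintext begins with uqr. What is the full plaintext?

uqrygylgdm

From the crib: i(8)−u(20)=-12≡14, so the shift is 14.
Subtract 14 from each ciphertext letter:
i(8): 8−14=-6≡20 → u
e(4): 4−14=-10≡16 → q
f(5): 5−14=-9≡17 → r
m(12): 12−14=-2≡24 → y
u(20): 20−14=6 → g
m(12): 12−14=-2≡24 → y
z(25): 25−14=11 → l
u(20): 20−14=6 → g
r(17): 17−14=3 → d
a(0): 0−14=-14≡12 → m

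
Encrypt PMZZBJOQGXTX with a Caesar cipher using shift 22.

P(15): 15+22=37≡11 → L
M(12): 12+22=34≡8 → I
Z(25): 25+22=47≡21 → V
Z(25): 25+22=47≡21 → V
B(1): 1+22=23 → X
J(9): 9+22=31≡5 → F
O(14): 14+22=36≡10 → K
Q(16): 16+22=38≡12 → M
G(6): 6+22=28≡2 → C
X(23): 23+22=45≡19 → T
T(19): 19+22=41≡15 → P
X(23): 23+22=45≡19 → T

LIVVXFKMCTPT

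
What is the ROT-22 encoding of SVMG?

ORIC

S(18): 18+22=40≡14 → O
V(21): 21+22=43≡17 → R
M(12): 12+22=34≡8 → I
G(6): 6+22=28≡2 → C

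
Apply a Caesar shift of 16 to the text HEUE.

H(7): 7+16=23 → X
E(4): 4+16=20 → U
U(20): 20+16=36≡10 → K
E(4): 4+16=20 → U

XUKU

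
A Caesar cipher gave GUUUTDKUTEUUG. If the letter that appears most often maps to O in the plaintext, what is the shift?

6

The most frequent ciphertext letter is U (appears 6 times).
U is position 20; O is position 14.
Shift = 6.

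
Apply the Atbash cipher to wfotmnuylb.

dulgnmfboy

w(22) → d(3)
f(5) → u(20)
o(14) → l(11)
t(19) → g(6)
m(12) → n(13)
n(13) → m(12)
u(20) → f(5)
y(24) → b(1)
l(11) → o(14)
b(1) → y(24)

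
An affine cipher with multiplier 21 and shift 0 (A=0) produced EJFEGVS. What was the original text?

UTZUEBM

The inverse of 21 mod 26 is 5, since 21·5=105≡1. Apply D(y)=5·(y−0) mod 26:
E(4): 5·(4−0)=20 → U
J(9): 5·(9−0)=45≡19 → T
F(5): 5·(5−0)=25 → Z
E(4): 5·(4−0)=20 → U
G(6): 5·(6−0)=30≡4 → E
V(21): 5·(21−0)=105≡1 → B
S(18): 5·(18−0)=90≡12 → M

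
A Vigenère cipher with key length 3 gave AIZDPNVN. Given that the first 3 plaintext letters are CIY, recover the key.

YAB

Subtract each crib letter from the matching ciphertext letter (mod 26):
A(0)−C(2)=-2≡24 → Y
I(8)−I(8)=0 → A
Z(25)−Y(24)=1 → B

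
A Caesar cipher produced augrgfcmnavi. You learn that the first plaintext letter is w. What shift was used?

4

From the crib: a(0)−w(22)=-22≡4, so the shift is 4.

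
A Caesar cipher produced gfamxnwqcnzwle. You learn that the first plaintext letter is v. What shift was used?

11

From the crib: g(6)−v(21)=-15≡11, so the shift is 11.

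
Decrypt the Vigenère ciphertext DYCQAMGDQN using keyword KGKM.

TSSEQGWRGH

Repeat the key across the ciphertext: KGKMKGKMKG
D(3)−K(10): -7≡19 → T
Y(24)−G(6): 18 → S
C(2)−K(10): -8≡18 → S
Q(16)−M(12): 4 → E
A(0)−K(10): -10≡16 → Q
M(12)−G(6): 6 → G
G(6)−K(10): -4≡22 → W
D(3)−M(12): -9≡17 → R
Q(16)−K(10): 6 → G
N(13)−G(6): 7 → H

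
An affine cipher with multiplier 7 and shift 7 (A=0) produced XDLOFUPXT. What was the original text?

The inverse of 7 mod 26 is 15, since 7·15=105≡1. Apply D(y)=15·(y−7) mod 26:
X(23): 15·(23−7)=240≡6 → G
D(3): 15·(3−7)=-60≡18 → S
L(11): 15·(11−7)=60≡8 → I
O(14): 15·(14−7)=105≡1 → B
F(5): 15·(5−7)=-30≡22 → W
U(20): 15·(20−7)=195≡13 → N
P(15): 15·(15−7)=120≡16 → Q
X(23): 15·(23−7)=240≡6 → G
T(19): 15·(19−7)=180≡24 → Y

GSIBWNQGY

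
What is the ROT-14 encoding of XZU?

X(23): 23+14=37≡11 → L
Z(25): 25+14=39≡13 → N
U(20): 20+14=34≡8 → I

LNI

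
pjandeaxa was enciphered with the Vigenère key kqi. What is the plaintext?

Repeat the key across the ciphertext: kqikqikqi
p(15)−k(10): 5 → f
j(9)−q(16): -7≡19 → t
a(0)−i(8): -8≡18 → s
n(13)−k(10): 3 → d
d(3)−q(16): -13≡13 → n
e(4)−i(8): -4≡22 → w
a(0)−k(10): -10≡16 → q
x(23)−q(16): 7 → h
a(0)−i(8): -8≡18 → s

ftsdnwqhs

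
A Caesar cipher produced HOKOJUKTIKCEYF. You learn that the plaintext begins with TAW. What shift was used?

From the crib: H(7)−T(19)=-12≡14, so the shift is 14.

14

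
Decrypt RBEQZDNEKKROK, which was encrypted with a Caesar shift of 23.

UEHTCGQHNNURN

R(17): 17−23=-6≡20 → U
B(1): 1−23=-22≡4 → E
E(4): 4−23=-19≡7 → H
Q(16): 16−23=-7≡19 → T
Z(25): 25−23=2 → C
D(3): 3−23=-20≡6 → G
N(13): 13−23=-10≡16 → Q
E(4): 4−23=-19≡7 → H
K(10): 10−23=-13≡13 → N
K(10): 10−23=-13≡13 → N
R(17): 17−23=-6≡20 → U
O(14): 14−23=-9≡17 → R
K(10): 10−23=-13≡13 → N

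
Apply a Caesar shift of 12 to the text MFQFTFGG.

M(12): 12+12=24 → Y
F(5): 5+12=17 → R
Q(16): 16+12=28≡2 → C
F(5): 5+12=17 → R
T(19): 19+12=31≡5 → F
F(5): 5+12=17 → R
G(6): 6+12=18 → S
G(6): 6+12=18 → S

YRCRFRSS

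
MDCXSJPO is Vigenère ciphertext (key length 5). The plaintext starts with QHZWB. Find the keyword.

Subtract each crib letter from the matching ciphertext letter (mod 26):
M(12)−Q(16)=-4≡22 → W
D(3)−H(7)=-4≡22 → W
C(2)−Z(25)=-23≡3 → D
X(23)−W(22)=1 → B
S(18)−B(1)=17 → R

WWDBR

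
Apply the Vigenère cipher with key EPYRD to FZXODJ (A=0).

JOVFGN

Repeat the key across the message: EPYRDE
F(5)+E(4): 9 → J
Z(25)+P(15): 40≡14 → O
X(23)+Y(24): 47≡21 → V
O(14)+R(17): 31≡5 → F
D(3)+D(3): 6 → G
J(9)+E(4): 13 → N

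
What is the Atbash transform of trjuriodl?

giqfirlwo

t(19) → g(6)
r(17) → i(8)
j(9) → q(16)
u(20) → f(5)
r(17) → i(8)
i(8) → r(17)
o(14) → l(11)
d(3) → w(22)
l(11) → o(14)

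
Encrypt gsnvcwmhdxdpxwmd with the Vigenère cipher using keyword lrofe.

Repeat the key across the message: lrofelrofelrofel
g(6)+l(11): 17 → r
s(18)+r(17): 35≡9 → j
n(13)+o(14): 27≡1 → b
v(21)+f(5): 26≡0 → a
c(2)+e(4): 6 → g
w(22)+l(11): 33≡7 → h
m(12)+r(17): 29≡3 → d
h(7)+o(14): 21 → v
d(3)+f(5): 8 → i
x(23)+e(4): 27≡1 → b
d(3)+l(11): 14 → o
p(15)+r(17): 32≡6 → g
x(23)+o(14): 37≡11 → l
w(22)+f(5): 27≡1 → b
m(12)+e(4): 16 → q
d(3)+l(11): 14 → o

rjbaghdviboglbqo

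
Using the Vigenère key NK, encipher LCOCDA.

YMBMQK

Repeat the key across the message: NKNKNK
L(11)+N(13): 24 → Y
C(2)+K(10): 12 → M
O(14)+N(13): 27≡1 → B
C(2)+K(10): 12 → M
D(3)+N(13): 16 → Q
A(0)+K(10): 10 → K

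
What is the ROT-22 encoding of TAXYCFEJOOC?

T(19): 19+22=41≡15 → P
A(0): 0+22=22 → W
X(23): 23+22=45≡19 → T
Y(24): 24+22=46≡20 → U
C(2): 2+22=24 → Y
F(5): 5+22=27≡1 → B
E(4): 4+22=26≡0 → A
J(9): 9+22=31≡5 → F
O(14): 14+22=36≡10 → K
O(14): 14+22=36≡10 → K
C(2): 2+22=24 → Y

PWTUYBAFKKY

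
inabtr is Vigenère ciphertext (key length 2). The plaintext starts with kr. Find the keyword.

yw

Subtract each crib letter from the matching ciphertext letter (mod 26):
i(8)−k(10)=-2≡24 → y
n(13)−r(17)=-4≡22 → w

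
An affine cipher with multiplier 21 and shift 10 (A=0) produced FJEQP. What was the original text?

BVWEZ

The inverse of 21 mod 26 is 5, since 21·5=105≡1. Apply D(y)=5·(y−10) mod 26:
F(5): 5·(5−10)=-25≡1 → B
J(9): 5·(9−10)=-5≡21 → V
E(4): 5·(4−10)=-30≡22 → W
Q(16): 5·(16−10)=30≡4 → E
P(15): 5·(15−10)=25 → Z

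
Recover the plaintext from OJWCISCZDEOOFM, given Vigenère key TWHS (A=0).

VNPKPWVHKIHWMQ

Repeat the key across the ciphertext: TWHSTWHSTWHSTW
O(14)−T(19): -5≡21 → V
J(9)−W(22): -13≡13 → N
W(22)−H(7): 15 → P
C(2)−S(18): -16≡10 → K
I(8)−T(19): -11≡15 → P
S(18)−W(22): -4≡22 → W
C(2)−H(7): -5≡21 → V
Z(25)−S(18): 7 → H
D(3)−T(19): -16≡10 → K
E(4)−W(22): -18≡8 → I
O(14)−H(7): 7 → H
O(14)−S(18): -4≡22 → W
F(5)−T(19): -14≡12 → M
M(12)−W(22): -10≡16 → Q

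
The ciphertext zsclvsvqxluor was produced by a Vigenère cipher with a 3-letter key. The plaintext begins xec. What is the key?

Subtract each crib letter from the matching ciphertext letter (mod 26):
z(25)−x(23)=2 → c
s(18)−e(4)=14 → o
c(2)−c(2)=0 → a

coa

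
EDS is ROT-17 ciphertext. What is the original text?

E(4): 4−17=-13≡13 → N
D(3): 3−17=-14≡12 → M
S(18): 18−17=1 → B

NMB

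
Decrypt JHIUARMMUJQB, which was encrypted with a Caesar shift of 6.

J(9): 9−6=3 → D
H(7): 7−6=1 → B
I(8): 8−6=2 → C
U(20): 20−6=14 → O
A(0): 0−6=-6≡20 → U
R(17): 17−6=11 → L
M(12): 12−6=6 → G
M(12): 12−6=6 → G
U(20): 20−6=14 → O
J(9): 9−6=3 → D
Q(16): 16−6=10 → K
B(1): 1−6=-5≡21 → V

DBCOULGGODKV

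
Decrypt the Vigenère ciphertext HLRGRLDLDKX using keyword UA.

NLXGXLJLJKD

Repeat the key across the ciphertext: UAUAUAUAUAU
H(7)−U(20): -13≡13 → N
L(11)−A(0): 11 → L
R(17)−U(20): -3≡23 → X
G(6)−A(0): 6 → G
R(17)−U(20): -3≡23 → X
L(11)−A(0): 11 → L
D(3)−U(20): -17≡9 → J
L(11)−A(0): 11 → L
D(3)−U(20): -17≡9 → J
K(10)−A(0): 10 → K
X(23)−U(20): 3 → D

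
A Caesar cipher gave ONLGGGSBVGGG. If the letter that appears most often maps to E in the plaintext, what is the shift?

The most frequent ciphertext letter is G (appears 6 times).
G is position 6; E is position 4.
Shift = 2.

2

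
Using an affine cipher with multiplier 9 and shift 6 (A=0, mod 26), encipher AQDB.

GUHP

A(0): 9·0+6=6 → G
Q(16): 9·16+6=150≡20 → U
D(3): 9·3+6=33≡7 → H
B(1): 9·1+6=15 → P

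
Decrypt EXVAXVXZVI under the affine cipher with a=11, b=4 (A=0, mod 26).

The inverse of 11 mod 26 is 19, since 11·19=209≡1. Apply D(y)=19·(y−4) mod 26:
E(4): 19·(4−4)=0 → A
X(23): 19·(23−4)=361≡23 → X
V(21): 19·(21−4)=323≡11 → L
A(0): 19·(0−4)=-76≡2 → C
X(23): 19·(23−4)=361≡23 → X
V(21): 19·(21−4)=323≡11 → L
X(23): 19·(23−4)=361≡23 → X
Z(25): 19·(25−4)=399≡9 → J
V(21): 19·(21−4)=323≡11 → L
I(8): 19·(8−4)=76≡24 → Y

AXLCXLXJLY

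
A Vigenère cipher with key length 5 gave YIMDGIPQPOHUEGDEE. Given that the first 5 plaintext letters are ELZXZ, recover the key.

Subtract each crib letter from the matching ciphertext letter (mod 26):
Y(24)−E(4)=20 → U
I(8)−L(11)=-3≡23 → X
M(12)−Z(25)=-13≡13 → N
D(3)−X(23)=-20≡6 → G
G(6)−Z(25)=-19≡7 → H

UXNGH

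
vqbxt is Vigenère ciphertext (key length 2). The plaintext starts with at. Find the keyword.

Subtract each crib letter from the matching ciphertext letter (mod 26):
v(21)−a(0)=21 → v
q(16)−t(19)=-3≡23 → x

vx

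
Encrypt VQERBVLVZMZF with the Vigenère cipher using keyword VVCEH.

Repeat the key across the message: VVCEHVVCEHVV
V(21)+V(21): 42≡16 → Q
Q(16)+V(21): 37≡11 → L
E(4)+C(2): 6 → G
R(17)+E(4): 21 → V
B(1)+H(7): 8 → I
V(21)+V(21): 42≡16 → Q
L(11)+V(21): 32≡6 → G
V(21)+C(2): 23 → X
Z(25)+E(4): 29≡3 → D
M(12)+H(7): 19 → T
Z(25)+V(21): 46≡20 → U
F(5)+V(21): 26≡0 → A

QLGVIQGXDTUA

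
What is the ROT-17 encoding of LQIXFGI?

CHZOWXZ

L(11): 11+17=28≡2 → C
Q(16): 16+17=33≡7 → H
I(8): 8+17=25 → Z
X(23): 23+17=40≡14 → O
F(5): 5+17=22 → W
G(6): 6+17=23 → X
I(8): 8+17=25 → Z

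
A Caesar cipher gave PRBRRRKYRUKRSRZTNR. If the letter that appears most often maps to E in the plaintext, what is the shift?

The most frequent ciphertext letter is R (appears 8 times).
R is position 17; E is position 4.
Shift = 13.

13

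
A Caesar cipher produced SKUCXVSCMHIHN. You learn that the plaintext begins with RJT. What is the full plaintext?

From the crib: S(18)−R(17)=1, so the shift is 1.
Subtract 1 from each ciphertext letter:
S(18): 18−1=17 → R
K(10): 10−1=9 → J
U(20): 20−1=19 → T
C(2): 2−1=1 → B
X(23): 23−1=22 → W
V(21): 21−1=20 → U
S(18): 18−1=17 → R
C(2): 2−1=1 → B
M(12): 12−1=11 → L
H(7): 7−1=6 → G
I(8): 8−1=7 → H
H(7): 7−1=6 → G
N(13): 13−1=12 → M

RJTBWURBLGHGM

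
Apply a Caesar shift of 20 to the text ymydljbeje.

y(24): 24+20=44≡18 → s
m(12): 12+20=32≡6 → g
y(24): 24+20=44≡18 → s
d(3): 3+20=23 → x
l(11): 11+20=31≡5 → f
j(9): 9+20=29≡3 → d
b(1): 1+20=21 → v
e(4): 4+20=24 → y
j(9): 9+20=29≡3 → d
e(4): 4+20=24 → y

sgsxfdvydy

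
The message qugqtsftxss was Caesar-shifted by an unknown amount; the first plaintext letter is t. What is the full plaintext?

From the crib: q(16)−t(19)=-3≡23, so the shift is 23.
Subtract 23 from each ciphertext letter:
q(16): 16−23=-7≡19 → t
u(20): 20−23=-3≡23 → x
g(6): 6−23=-17≡9 → j
q(16): 16−23=-7≡19 → t
t(19): 19−23=-4≡22 → w
s(18): 18−23=-5≡21 → v
f(5): 5−23=-18≡8 → i
t(19): 19−23=-4≡22 → w
x(23): 23−23=0 → a
s(18): 18−23=-5≡21 → v
s(18): 18−23=-5≡21 → v

txjtwviwavv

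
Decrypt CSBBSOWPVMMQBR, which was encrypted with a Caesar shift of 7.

C(2): 2−7=-5≡21 → V
S(18): 18−7=11 → L
B(1): 1−7=-6≡20 → U
B(1): 1−7=-6≡20 → U
S(18): 18−7=11 → L
O(14): 14−7=7 → H
W(22): 22−7=15 → P
P(15): 15−7=8 → I
V(21): 21−7=14 → O
M(12): 12−7=5 → F
M(12): 12−7=5 → F
Q(16): 16−7=9 → J
B(1): 1−7=-6≡20 → U
R(17): 17−7=10 → K

VLUULHPIOFFJUK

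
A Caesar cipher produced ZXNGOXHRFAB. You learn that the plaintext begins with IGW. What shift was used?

17

From the crib: Z(25)−I(8)=17, so the shift is 17.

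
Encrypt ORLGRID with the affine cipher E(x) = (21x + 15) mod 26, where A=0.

O(14): 21·14+15=309≡23 → X
R(17): 21·17+15=372≡8 → I
L(11): 21·11+15=246≡12 → M
G(6): 21·6+15=141≡11 → L
R(17): 21·17+15=372≡8 → I
I(8): 21·8+15=183≡1 → B
D(3): 21·3+15=78≡0 → A

XIMLIBA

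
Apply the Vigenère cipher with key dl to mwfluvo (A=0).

phiwxgr

Repeat the key across the message: dldldld
m(12)+d(3): 15 → p
w(22)+l(11): 33≡7 → h
f(5)+d(3): 8 → i
l(11)+l(11): 22 → w
u(20)+d(3): 23 → x
v(21)+l(11): 32≡6 → g
o(14)+d(3): 17 → r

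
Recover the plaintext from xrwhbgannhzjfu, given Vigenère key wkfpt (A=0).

bhrsikqiyodzaf

Repeat the key across the ciphertext: wkfptwkfptwkfp
x(23)−w(22): 1 → b
r(17)−k(10): 7 → h
w(22)−f(5): 17 → r
h(7)−p(15): -8≡18 → s
b(1)−t(19): -18≡8 → i
g(6)−w(22): -16≡10 → k
a(0)−k(10): -10≡16 → q
n(13)−f(5): 8 → i
n(13)−p(15): -2≡24 → y
h(7)−t(19): -12≡14 → o
z(25)−w(22): 3 → d
j(9)−k(10): -1≡25 → z
f(5)−f(5): 0 → a
u(20)−p(15): 5 → f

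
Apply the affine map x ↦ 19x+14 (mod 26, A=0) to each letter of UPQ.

U(20): 19·20+14=394≡4 → E
P(15): 19·15+14=299≡13 → N
Q(16): 19·16+14=318≡6 → G

ENG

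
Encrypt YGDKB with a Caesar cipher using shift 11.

Y(24): 24+11=35≡9 → J
G(6): 6+11=17 → R
D(3): 3+11=14 → O
K(10): 10+11=21 → V
B(1): 1+11=12 → M

JROVM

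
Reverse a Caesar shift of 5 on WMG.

RHB

W(22): 22−5=17 → R
M(12): 12−5=7 → H
G(6): 6−5=1 → B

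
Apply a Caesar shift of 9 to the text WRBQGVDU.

FAKZPEMD

W(22): 22+9=31≡5 → F
R(17): 17+9=26≡0 → A
B(1): 1+9=10 → K
Q(16): 16+9=25 → Z
G(6): 6+9=15 → P
V(21): 21+9=30≡4 → E
D(3): 3+9=12 → M
U(20): 20+9=29≡3 → D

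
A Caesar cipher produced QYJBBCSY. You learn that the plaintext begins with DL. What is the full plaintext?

From the crib: Q(16)−D(3)=13, so the shift is 13.
Subtract 13 from each ciphertext letter:
Q(16): 16−13=3 → D
Y(24): 24−13=11 → L
J(9): 9−13=-4≡22 → W
B(1): 1−13=-12≡14 → O
B(1): 1−13=-12≡14 → O
C(2): 2−13=-11≡15 → P
S(18): 18−13=5 → F
Y(24): 24−13=11 → L

DLWOOPFL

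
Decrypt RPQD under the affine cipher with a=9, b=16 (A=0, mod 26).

DXAN

The inverse of 9 mod 26 is 3, since 9·3=27≡1. Apply D(y)=3·(y−16) mod 26:
R(17): 3·(17−16)=3 → D
P(15): 3·(15−16)=-3≡23 → X
Q(16): 3·(16−16)=0 → A
D(3): 3·(3−16)=-39≡13 → N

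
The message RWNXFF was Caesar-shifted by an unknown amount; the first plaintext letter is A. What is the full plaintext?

From the crib: R(17)−A(0)=17, so the shift is 17.
Subtract 17 from each ciphertext letter:
R(17): 17−17=0 → A
W(22): 22−17=5 → F
N(13): 13−17=-4≡22 → W
X(23): 23−17=6 → G
F(5): 5−17=-12≡14 → O
F(5): 5−17=-12≡14 → O

AFWGOO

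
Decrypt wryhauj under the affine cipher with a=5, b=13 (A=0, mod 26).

The inverse of 5 mod 26 is 21, since 5·21=105≡1. Apply D(y)=21·(y−13) mod 26:
w(22): 21·(22−13)=189≡7 → h
r(17): 21·(17−13)=84≡6 → g
y(24): 21·(24−13)=231≡23 → x
h(7): 21·(7−13)=-126≡4 → e
a(0): 21·(0−13)=-273≡13 → n
u(20): 21·(20−13)=147≡17 → r
j(9): 21·(9−13)=-84≡20 → u

hgxenru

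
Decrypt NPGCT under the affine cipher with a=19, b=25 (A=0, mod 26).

YUZHM

The inverse of 19 mod 26 is 11, since 19·11=209≡1. Apply D(y)=11·(y−25) mod 26:
N(13): 11·(13−25)=-132≡24 → Y
P(15): 11·(15−25)=-110≡20 → U
G(6): 11·(6−25)=-209≡25 → Z
C(2): 11·(2−25)=-253≡7 → H
T(19): 11·(19−25)=-66≡12 → M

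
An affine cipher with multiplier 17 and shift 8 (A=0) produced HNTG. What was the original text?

The inverse of 17 mod 26 is 23, since 17·23=391≡1. Apply D(y)=23·(y−8) mod 26:
H(7): 23·(7−8)=-23≡3 → D
N(13): 23·(13−8)=115≡11 → L
T(19): 23·(19−8)=253≡19 → T
G(6): 23·(6−8)=-46≡6 → G

DLTG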